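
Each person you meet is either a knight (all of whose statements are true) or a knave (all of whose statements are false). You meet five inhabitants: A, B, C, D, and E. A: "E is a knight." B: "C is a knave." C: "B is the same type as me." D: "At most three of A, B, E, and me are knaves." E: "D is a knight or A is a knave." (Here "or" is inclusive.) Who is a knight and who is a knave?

Knights: A, B, D, and E. Knaves: C.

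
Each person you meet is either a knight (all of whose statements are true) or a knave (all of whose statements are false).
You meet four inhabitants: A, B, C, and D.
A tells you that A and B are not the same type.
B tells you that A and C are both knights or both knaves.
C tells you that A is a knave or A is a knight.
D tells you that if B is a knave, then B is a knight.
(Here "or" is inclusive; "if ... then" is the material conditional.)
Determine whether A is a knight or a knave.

A is a knave.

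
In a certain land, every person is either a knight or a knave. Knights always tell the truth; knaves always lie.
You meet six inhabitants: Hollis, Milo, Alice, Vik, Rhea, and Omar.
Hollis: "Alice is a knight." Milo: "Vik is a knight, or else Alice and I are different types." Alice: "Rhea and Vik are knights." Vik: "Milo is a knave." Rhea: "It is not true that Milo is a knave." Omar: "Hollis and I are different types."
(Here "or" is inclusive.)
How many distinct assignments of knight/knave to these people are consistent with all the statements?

2

Consistent assignments:
  Hollis=knave, Milo=knight, Alice=knave, Vik=knave, Rhea=knight, Omar=knight
  Hollis=knave, Milo=knight, Alice=knave, Vik=knave, Rhea=knight, Omar=knave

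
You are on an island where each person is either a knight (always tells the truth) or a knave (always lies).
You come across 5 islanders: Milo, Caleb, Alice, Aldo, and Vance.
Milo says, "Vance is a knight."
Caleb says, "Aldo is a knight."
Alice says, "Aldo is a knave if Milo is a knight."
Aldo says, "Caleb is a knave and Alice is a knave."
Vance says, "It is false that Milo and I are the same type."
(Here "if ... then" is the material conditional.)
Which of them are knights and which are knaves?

Milo is a knave, Caleb is a knave, Alice is a knight, Aldo is a knave, and Vance is a knave.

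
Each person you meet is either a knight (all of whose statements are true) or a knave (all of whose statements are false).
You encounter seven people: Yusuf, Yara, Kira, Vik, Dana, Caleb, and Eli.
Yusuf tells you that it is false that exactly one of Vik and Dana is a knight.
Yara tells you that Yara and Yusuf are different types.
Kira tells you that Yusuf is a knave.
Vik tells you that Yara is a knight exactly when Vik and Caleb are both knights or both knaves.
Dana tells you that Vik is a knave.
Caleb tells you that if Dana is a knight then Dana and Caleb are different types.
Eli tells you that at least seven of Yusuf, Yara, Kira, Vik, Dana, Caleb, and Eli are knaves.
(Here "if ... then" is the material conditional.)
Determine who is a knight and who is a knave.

As a knave, Yusuf's statement "it is false that exactly one of Vik and Dana is a knight" should be false; it is.
As a knight, Yara's statement "Yara and Yusuf are different types" should be True; it is.
Kira is a knight; "Yusuf is a knave" is True, as required.
Vik (knight): "Yara is a knight exactly when Vik and Caleb are both knights or both knaves" — True. ✓
Since Dana is a knave, "Vik is a knave" needs to be false, which holds.
Caleb is a knight; "if Dana is a knight then Dana and Caleb are different types" is True, as required.
Eli is a knave, so "at least seven of Yusuf, Yara, Kira, Vik, Dana, Caleb, and Eli are knaves" must be false — and it is.

Yusuf is a knave, Yara is a knight, Kira is a knight, Vik is a knight, Dana is a knave, Caleb is a knight, and Eli is a knave.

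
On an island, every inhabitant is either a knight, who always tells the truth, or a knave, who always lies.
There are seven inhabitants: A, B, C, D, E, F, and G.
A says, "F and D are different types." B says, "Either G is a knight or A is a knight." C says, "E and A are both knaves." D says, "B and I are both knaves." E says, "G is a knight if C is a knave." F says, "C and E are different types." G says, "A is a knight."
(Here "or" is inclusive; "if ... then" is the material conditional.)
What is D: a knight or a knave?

D is a knave.

Consistent assignments: {A=knight, B=knight, C=knave, D=knave, E=knight, F=knight, G=knight}
In every consistent assignment, D is a knave.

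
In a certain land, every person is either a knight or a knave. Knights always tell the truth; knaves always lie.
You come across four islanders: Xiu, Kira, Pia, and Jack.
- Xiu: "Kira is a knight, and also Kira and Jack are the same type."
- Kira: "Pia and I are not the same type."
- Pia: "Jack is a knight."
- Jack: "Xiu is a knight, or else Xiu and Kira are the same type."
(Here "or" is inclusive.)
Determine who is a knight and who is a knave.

Xiu is a knave, Kira is a knight, Pia is a knave, and Jack is a knave.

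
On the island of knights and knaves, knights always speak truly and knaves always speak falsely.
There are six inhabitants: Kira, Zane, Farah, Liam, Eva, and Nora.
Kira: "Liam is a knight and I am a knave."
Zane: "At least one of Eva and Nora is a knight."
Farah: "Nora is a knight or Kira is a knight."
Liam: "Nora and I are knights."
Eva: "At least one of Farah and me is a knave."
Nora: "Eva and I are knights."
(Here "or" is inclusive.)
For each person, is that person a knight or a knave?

Kira is a knave, and the claim "Liam is a knight and I am a knave" is indeed False.
Zane (knight): "at least one of Eva and Nora is a knight" — True. ✓
Farah is a knave; "Nora is a knight or Kira is a knight" is False, as required.
Liam is a knave, and the claim "Nora and I are knights" is indeed False.
Eva is a knight, so "at least one of Farah and me is a knave" must be True — and it is.
Nora is a knave, so "Eva and I are knights" must be False — and it is.

Kira is a knave, Zane is a knight, Farah is a knave, Liam is a knave, Eva is a knight, and Nora is a knave.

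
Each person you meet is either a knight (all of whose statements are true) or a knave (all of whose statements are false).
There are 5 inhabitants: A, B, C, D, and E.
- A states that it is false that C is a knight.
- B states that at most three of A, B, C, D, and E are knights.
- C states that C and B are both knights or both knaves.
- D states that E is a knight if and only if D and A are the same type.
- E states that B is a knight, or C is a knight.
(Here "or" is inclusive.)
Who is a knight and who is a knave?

As a knight, A's statement "it is false that C is a knight" should be True; it is.
B is a knight, and the claim "at most three of A, B, C, D, and E are knights" is indeed True.
Since C is a knave, "C and B are both knights or both knaves" needs to be false, which holds.
D is a knave; "E is a knight if and only if D and A are the same type" is false, as required.
E is a knight; "B is a knight, or C is a knight" is True, as required.

A is a knight, B is a knight, C is a knave, D is a knave, and E is a knight.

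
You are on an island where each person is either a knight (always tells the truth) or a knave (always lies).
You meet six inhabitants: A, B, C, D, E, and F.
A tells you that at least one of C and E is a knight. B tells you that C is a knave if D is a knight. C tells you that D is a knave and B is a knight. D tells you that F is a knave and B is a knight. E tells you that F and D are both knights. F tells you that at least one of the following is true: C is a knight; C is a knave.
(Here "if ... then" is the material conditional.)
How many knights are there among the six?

4

The unique consistent assignment is A=knight, B=knight, C=knight, D=knave, E=knave, F=knight.
That has 4 knights.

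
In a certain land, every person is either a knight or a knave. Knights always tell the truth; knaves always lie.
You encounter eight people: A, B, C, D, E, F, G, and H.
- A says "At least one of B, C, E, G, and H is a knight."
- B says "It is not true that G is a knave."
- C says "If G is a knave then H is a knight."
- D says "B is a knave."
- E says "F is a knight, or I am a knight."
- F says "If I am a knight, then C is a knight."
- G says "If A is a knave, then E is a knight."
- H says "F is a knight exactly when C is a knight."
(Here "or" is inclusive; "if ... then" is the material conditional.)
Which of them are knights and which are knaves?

A is a knight, B is a knight, C is a knight, D is a knave, E is a knight, F is a knight, G is a knight, and H is a knight.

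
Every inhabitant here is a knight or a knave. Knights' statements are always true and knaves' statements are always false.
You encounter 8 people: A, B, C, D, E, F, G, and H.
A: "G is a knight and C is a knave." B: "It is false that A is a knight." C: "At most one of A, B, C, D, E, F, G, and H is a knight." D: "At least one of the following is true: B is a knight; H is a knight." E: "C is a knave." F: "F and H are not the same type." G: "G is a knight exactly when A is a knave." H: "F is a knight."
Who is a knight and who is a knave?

Knights: B, D, and E. Knaves: A, C, F, G, and H.

Since A is a knave, "G is a knight and C is a knave" needs to be False, which holds.
B is a knight; "it is false that A is a knight" is True, as required.
As a knave, C's statement "at most one of A, B, C, D, E, F, G, and H is a knight" should be False; it is.
D (knight): "at least one of the following is true: B is a knight; H is a knight" — True. ✓
Since E is a knight, "C is a knave" needs to be True, which holds.
F is a knave; "F and H are not the same type" is False, as required.
G (knave): "G is a knight exactly when A is a knave" — False. ✓
Since H is a knave, "F is a knight" needs to be False, which holds.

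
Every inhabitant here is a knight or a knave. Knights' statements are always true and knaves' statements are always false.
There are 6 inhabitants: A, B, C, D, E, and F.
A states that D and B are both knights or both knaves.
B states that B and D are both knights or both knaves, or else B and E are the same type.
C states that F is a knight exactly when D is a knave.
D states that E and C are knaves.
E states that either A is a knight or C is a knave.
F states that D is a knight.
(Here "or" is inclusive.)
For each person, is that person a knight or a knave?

Knights: B and E. Knaves: A, C, D, and F.

A (knave): "D and B are both knights or both knaves" — false. ✓
B (knight): "B and D are both knights or both knaves, or else B and E are the same type" — True. ✓
Since C is a knave, "F is a knight exactly when D is a knave" needs to be false, which holds.
D (knave): "E and C are knaves" — false. ✓
E is a knight, and the claim "either A is a knight or C is a knave" is indeed True.
F (knave): "D is a knight" — false. ✓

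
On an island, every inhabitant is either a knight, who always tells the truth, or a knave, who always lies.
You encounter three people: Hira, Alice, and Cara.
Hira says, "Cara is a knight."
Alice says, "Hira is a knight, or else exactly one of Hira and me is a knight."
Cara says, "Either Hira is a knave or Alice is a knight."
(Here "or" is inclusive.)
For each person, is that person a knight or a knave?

Hira is a knight, so "Cara is a knight" must be true — and it is.
Alice (knight): "Hira is a knight, or else exactly one of Hira and me is a knight" — true. ✓
Since Cara is a knight, "either Hira is a knave or Alice is a knight" needs to be true, which holds.

Hira is a knight, Alice is a knight, and Cara is a knight.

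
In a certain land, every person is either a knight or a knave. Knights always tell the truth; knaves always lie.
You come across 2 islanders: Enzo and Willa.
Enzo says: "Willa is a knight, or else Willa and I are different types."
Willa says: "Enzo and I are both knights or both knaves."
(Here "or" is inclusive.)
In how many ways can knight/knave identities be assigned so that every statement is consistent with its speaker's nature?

2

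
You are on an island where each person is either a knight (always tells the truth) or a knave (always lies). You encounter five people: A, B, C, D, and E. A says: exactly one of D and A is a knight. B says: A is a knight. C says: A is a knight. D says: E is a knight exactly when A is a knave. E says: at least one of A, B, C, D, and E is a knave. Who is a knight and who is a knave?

A is a knight, B is a knight, C is a knight, D is a knave, and E is a knight.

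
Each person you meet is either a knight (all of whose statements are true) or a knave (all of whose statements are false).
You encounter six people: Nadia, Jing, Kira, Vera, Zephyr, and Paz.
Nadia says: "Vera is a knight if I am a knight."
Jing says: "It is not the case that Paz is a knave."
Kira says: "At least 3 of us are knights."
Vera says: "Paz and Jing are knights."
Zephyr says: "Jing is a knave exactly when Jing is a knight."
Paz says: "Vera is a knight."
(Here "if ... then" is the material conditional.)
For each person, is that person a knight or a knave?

Nadia is a knight, and the claim "Vera is a knight if I am a knight" is indeed true.
Jing (knight): "it is not the case that Paz is a knave" — true. ✓
Kira (knight): "at least 3 of us are knights" — true. ✓
Vera is a knight, and the claim "Paz and Jing are knights" is indeed true.
Zephyr is a knave, and the claim "Jing is a knave exactly when Jing is a knight" is indeed False.
Paz is a knight, and the claim "Vera is a knight" is indeed true.

Knights: Nadia, Jing, Kira, Vera, and Paz. Knaves: Zephyr.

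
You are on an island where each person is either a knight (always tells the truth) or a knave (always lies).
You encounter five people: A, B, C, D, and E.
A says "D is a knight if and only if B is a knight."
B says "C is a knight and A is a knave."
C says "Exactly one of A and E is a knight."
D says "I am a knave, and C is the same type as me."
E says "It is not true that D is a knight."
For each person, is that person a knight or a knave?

A is a knave, and the claim "D is a knight if and only if B is a knight" is indeed False.
Since B is a knight, "C is a knight and A is a knave" needs to be True, which holds.
Since C is a knight, "exactly one of A and E is a knight" needs to be True, which holds.
As a knave, D's statement "I am a knave, and C is the same type as me" should be False; it is.
E is a knight; "it is not true that D is a knight" is True, as required.

A is a knave, B is a knight, C is a knight, D is a knave, and E is a knight.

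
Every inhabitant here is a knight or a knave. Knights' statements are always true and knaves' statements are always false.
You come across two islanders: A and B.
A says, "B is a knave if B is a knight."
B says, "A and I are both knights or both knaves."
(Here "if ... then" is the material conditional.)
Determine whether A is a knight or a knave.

Consistent assignments: {A=knight, B=knave}
In every consistent assignment, A is a knight.

A is a knight.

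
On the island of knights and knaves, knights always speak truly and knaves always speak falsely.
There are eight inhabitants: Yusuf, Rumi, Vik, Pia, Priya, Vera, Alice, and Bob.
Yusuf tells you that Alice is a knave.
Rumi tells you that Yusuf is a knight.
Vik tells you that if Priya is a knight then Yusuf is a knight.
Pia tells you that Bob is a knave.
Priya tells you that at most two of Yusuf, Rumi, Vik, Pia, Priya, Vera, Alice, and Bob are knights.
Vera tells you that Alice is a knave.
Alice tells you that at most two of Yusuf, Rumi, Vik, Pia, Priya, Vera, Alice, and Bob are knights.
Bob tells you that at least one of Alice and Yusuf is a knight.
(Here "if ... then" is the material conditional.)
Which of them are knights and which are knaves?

Since Yusuf is a knight, "Alice is a knave" needs to be true, which holds.
As a knight, Rumi's statement "Yusuf is a knight" should be true; it is.
As a knight, Vik's statement "if Priya is a knight then Yusuf is a knight" should be true; it is.
Pia is a knave; "Bob is a knave" is false, as required.
Priya is a knave, and the claim "at most two of Yusuf, Rumi, Vik, Pia, Priya, Vera, Alice, and Bob are knights" is indeed false.
Vera (knight): "Alice is a knave" — true. ✓
As a knave, Alice's statement "at most two of Yusuf, Rumi, Vik, Pia, Priya, Vera, Alice, and Bob are knights" should be false; it is.
Bob is a knight, so "at least one of Alice and Yusuf is a knight" must be true — and it is.

Knights: Yusuf, Rumi, Vik, Vera, and Bob. Knaves: Pia, Priya, and Alice.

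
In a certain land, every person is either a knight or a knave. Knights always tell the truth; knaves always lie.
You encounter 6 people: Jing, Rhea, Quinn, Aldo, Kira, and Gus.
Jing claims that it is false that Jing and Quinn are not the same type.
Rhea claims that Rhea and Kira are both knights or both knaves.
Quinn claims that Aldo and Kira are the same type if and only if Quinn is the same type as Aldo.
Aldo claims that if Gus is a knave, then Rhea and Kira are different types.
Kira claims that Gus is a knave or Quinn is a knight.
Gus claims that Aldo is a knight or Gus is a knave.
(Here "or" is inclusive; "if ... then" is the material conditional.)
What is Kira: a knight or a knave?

Kira is a knight.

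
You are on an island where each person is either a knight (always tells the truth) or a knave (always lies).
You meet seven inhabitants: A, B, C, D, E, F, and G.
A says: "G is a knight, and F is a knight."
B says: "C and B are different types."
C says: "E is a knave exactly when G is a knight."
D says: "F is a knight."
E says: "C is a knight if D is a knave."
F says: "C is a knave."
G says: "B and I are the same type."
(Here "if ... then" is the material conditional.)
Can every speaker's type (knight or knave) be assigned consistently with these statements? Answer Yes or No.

Yes

One consistent assignment: A=knight, B=knight, C=knave, D=knight, E=knight, F=knight, G=knight.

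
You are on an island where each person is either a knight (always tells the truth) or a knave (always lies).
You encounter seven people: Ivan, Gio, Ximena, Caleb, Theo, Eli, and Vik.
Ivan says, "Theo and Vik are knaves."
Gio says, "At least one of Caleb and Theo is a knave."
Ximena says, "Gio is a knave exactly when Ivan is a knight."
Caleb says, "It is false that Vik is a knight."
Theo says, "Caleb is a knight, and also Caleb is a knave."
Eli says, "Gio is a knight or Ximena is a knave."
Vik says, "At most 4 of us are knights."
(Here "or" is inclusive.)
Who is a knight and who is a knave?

Ivan is a knave, Gio is a knight, Ximena is a knight, Caleb is a knave, Theo is a knave, Eli is a knight, and Vik is a knight.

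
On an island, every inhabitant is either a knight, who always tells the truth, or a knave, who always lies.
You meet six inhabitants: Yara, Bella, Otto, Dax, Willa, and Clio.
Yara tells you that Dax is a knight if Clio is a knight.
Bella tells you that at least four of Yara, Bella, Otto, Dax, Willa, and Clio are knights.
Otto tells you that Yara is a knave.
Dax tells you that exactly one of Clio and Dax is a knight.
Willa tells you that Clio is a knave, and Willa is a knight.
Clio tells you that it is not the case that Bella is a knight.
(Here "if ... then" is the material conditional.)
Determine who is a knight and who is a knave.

Yara is a knight, Bella is a knight, Otto is a knave, Dax is a knight, Willa is a knight, and Clio is a knave.

Yara is a knight; "Dax is a knight if Clio is a knight" is True, as required.
Bella is a knight; "at least four of Yara, Bella, Otto, Dax, Willa, and Clio are knights" is True, as required.
As a knave, Otto's statement "Yara is a knave" should be false; it is.
Dax is a knight; "exactly one of Clio and Dax is a knight" is True, as required.
As a knight, Willa's statement "Clio is a knave, and Willa is a knight" should be True; it is.
Clio is a knave, and the claim "it is not the case that Bella is a knight" is indeed false.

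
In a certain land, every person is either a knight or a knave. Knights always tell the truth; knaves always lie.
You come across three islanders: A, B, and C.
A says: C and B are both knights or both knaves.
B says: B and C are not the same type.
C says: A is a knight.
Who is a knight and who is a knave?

A is a knave, B is a knight, and C is a knave.

Suppose A is a knight. Then A's statement "C and B are both knights or both knaves" would have to be true. Checking the 4 ways to assign the others, none is consistent with every speaker.
(For instance, with B=knight, C=knave, A's claim "C and B are both knights or both knaves" comes out false where it would need to be true.)
So A must be a knave, making "C and B are both knights or both knaves" false. Taking A=knave, B=knight, C=knave, each remaining statement checks out:
  B (knight): "B and C are not the same type" — true. ✓
  C (knave): "A is a knight" — false. ✓
This is the unique consistent assignment.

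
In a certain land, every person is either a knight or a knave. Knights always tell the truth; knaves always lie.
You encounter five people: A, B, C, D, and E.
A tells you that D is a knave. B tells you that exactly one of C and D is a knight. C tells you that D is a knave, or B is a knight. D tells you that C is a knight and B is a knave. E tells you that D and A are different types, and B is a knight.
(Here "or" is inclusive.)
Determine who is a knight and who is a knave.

A (knight): "D is a knave" — true. ✓
As a knight, B's statement "exactly one of C and D is a knight" should be true; it is.
As a knight, C's statement "D is a knave, or B is a knight" should be true; it is.
D is a knave; "C is a knight and B is a knave" is False, as required.
E is a knight, and the claim "D and A are different types, and B is a knight" is indeed true.

A is a knight, B is a knight, C is a knight, D is a knave, and E is a knight.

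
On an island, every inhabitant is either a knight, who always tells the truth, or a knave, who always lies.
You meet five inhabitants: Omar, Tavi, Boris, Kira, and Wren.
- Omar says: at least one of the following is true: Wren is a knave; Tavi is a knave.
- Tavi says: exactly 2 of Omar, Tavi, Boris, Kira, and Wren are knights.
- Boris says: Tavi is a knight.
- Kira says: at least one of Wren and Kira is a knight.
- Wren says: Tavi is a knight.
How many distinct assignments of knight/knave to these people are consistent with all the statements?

1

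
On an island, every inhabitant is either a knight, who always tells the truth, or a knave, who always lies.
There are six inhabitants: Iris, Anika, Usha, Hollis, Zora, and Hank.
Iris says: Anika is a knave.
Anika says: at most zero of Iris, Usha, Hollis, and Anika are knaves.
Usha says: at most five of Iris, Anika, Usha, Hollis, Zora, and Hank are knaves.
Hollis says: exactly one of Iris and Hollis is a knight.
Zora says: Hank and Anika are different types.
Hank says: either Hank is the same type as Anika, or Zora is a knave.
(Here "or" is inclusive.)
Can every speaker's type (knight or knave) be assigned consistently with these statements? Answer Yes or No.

No

Checking all 64 assignments, each has at least one speaker whose statement's truth value contradicts their type.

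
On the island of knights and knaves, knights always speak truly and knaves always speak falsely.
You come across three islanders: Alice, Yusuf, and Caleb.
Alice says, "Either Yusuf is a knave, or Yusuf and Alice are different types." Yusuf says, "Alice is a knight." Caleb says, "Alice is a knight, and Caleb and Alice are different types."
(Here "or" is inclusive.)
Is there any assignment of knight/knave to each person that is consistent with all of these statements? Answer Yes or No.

No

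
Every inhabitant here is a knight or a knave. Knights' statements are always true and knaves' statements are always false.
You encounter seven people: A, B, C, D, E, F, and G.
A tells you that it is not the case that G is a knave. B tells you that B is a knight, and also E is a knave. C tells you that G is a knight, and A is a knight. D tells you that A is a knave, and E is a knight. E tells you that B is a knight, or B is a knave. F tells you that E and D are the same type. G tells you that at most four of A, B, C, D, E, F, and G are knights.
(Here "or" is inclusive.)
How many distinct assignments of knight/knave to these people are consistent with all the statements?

1

Consistent assignments:
  A=knight, B=knave, C=knight, D=knave, E=knight, F=knave, G=knight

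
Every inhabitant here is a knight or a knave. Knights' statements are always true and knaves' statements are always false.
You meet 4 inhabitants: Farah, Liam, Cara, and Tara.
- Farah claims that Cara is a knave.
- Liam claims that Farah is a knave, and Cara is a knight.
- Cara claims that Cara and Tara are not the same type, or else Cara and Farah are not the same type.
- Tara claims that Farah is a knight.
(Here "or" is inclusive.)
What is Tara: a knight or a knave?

Tara is a knave.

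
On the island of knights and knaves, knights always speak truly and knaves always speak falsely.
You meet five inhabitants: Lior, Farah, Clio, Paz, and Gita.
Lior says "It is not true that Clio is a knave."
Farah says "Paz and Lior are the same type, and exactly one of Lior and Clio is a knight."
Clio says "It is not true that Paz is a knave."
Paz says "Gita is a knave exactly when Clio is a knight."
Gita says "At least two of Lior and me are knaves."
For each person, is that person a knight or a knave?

Lior is a knight, Farah is a knave, Clio is a knight, Paz is a knight, and Gita is a knave.

Suppose Lior is a knave. Then Lior's statement "it is not true that Clio is a knave" would have to be false. Checking the 16 ways to assign the others, none is consistent with every speaker.
(For instance, with Farah=knave, Clio=knight, Paz=knight, Gita=knave, Lior's claim "it is not true that Clio is a knave" comes out true where it would need to be false.)
So Lior must be a knight, making "it is not true that Clio is a knave" true. Taking Lior=knight, Farah=knave, Clio=knight, Paz=knight, Gita=knave, each remaining statement checks out:
  Farah (knave): "Paz and Lior are the same type, and exactly one of Lior and Clio is a knight" — false. ✓
  Clio (knight): "it is not true that Paz is a knave" — true. ✓
  Paz (knight): "Gita is a knave exactly when Clio is a knight" — true. ✓
  Gita (knave): "at least two of Lior and me are knaves" — false. ✓
This is the unique consistent assignment.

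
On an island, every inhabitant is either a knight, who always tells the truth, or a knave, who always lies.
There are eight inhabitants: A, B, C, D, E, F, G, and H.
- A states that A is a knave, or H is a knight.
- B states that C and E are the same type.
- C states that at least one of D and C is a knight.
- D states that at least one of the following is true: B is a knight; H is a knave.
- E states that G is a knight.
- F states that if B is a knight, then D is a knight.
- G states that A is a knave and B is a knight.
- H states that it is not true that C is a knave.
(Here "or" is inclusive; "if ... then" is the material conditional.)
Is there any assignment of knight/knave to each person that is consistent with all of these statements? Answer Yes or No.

Yes

One consistent assignment: A=knight, B=knave, C=knight, D=knave, E=knave, F=knight, G=knave, H=knight.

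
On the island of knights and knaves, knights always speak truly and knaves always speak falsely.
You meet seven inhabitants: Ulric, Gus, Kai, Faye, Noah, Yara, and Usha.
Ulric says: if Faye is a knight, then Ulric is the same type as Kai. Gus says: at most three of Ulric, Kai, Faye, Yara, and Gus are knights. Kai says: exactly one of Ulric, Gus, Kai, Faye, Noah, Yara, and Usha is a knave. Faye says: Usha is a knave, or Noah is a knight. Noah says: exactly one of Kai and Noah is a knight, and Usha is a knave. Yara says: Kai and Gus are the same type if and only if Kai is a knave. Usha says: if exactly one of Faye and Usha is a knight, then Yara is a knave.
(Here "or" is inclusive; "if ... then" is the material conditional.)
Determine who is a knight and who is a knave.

As a knight, Ulric's statement "if Faye is a knight, then Ulric is the same type as Kai" should be True; it is.
Gus is a knight, and the claim "at most three of Ulric, Kai, Faye, Yara, and Gus are knights" is indeed True.
As a knave, Kai's statement "exactly one of Ulric, Gus, Kai, Faye, Noah, Yara, and Usha is a knave" should be False; it is.
Faye is a knave, and the claim "Usha is a knave, or Noah is a knight" is indeed False.
Noah is a knave, so "exactly one of Kai and Noah is a knight, and Usha is a knave" must be False — and it is.
As a knave, Yara's statement "Kai and Gus are the same type if and only if Kai is a knave" should be False; it is.
Usha is a knight; "if exactly one of Faye and Usha is a knight, then Yara is a knave" is True, as required.

Ulric is a knight, Gus is a knight, Kai is a knave, Faye is a knave, Noah is a knave, Yara is a knave, and Usha is a knight.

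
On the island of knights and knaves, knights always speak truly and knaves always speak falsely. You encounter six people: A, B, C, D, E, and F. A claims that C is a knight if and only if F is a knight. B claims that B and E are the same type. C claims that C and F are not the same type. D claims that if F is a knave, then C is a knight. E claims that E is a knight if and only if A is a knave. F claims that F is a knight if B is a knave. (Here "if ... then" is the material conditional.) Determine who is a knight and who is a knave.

A (knave): "C is a knight if and only if F is a knight" — False. ✓
B is a knave, so "B and E are the same type" must be False — and it is.
As a knight, C's statement "C and F are not the same type" should be true; it is.
D is a knight; "if F is a knave, then C is a knight" is true, as required.
Since E is a knight, "E is a knight if and only if A is a knave" needs to be true, which holds.
F is a knave, so "F is a knight if B is a knave" must be False — and it is.

A is a knave, B is a knave, C is a knight, D is a knight, E is a knight, and F is a knave.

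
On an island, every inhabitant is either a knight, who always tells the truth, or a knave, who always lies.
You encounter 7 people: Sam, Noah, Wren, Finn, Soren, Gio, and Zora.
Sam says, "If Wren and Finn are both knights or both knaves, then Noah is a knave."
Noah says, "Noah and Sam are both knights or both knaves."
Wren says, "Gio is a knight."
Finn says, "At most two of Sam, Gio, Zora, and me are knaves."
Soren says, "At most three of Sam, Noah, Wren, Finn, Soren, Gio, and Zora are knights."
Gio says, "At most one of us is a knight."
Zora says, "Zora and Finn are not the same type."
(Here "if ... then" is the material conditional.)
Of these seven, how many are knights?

The unique consistent assignment is Sam=knight, Noah=knave, Wren=knave, Finn=knave, Soren=knight, Gio=knave, Zora=knave.
That has 2 knights.

2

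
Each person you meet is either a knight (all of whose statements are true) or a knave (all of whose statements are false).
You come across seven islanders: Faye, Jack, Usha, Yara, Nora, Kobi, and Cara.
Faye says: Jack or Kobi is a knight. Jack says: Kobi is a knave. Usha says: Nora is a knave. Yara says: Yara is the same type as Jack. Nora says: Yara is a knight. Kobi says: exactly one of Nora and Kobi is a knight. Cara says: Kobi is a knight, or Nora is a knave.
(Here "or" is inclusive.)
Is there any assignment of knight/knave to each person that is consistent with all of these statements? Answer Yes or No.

One consistent assignment: Faye=knight, Jack=knight, Usha=knight, Yara=knave, Nora=knave, Kobi=knave, Cara=knight.

Yes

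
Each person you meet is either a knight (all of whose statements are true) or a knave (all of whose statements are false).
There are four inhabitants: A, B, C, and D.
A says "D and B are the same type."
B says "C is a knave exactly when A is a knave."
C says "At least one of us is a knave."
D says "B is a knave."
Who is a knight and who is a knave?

A is a knave, B is a knave, C is a knight, and D is a knight.

Since A is a knave, "D and B are the same type" needs to be false, which holds.
B is a knave; "C is a knave exactly when A is a knave" is false, as required.
C (knight): "at least one of us is a knave" — True. ✓
D is a knight; "B is a knave" is True, as required.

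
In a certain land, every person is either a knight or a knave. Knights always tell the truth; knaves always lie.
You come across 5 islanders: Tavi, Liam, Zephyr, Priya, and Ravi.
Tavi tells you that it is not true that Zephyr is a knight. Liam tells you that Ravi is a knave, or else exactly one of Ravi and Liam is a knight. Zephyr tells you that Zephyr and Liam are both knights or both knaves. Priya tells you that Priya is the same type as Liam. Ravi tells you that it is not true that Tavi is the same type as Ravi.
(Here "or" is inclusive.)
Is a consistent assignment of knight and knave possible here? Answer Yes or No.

Yes

One consistent assignment: Tavi=knave, Liam=knight, Zephyr=knight, Priya=knight, Ravi=knave.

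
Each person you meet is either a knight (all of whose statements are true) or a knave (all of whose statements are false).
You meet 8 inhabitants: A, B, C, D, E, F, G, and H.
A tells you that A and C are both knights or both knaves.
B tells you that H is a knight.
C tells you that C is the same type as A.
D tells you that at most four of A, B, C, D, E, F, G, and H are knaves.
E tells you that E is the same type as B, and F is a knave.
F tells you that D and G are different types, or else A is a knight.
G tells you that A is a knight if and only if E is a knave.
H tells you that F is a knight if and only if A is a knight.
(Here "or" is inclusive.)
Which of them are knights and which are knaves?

A (knight): "A and C are both knights or both knaves" — true. ✓
B (knight): "H is a knight" — true. ✓
C is a knight, and the claim "C is the same type as A" is indeed true.
D is a knight, so "at most four of A, B, C, D, E, F, G, and H are knaves" must be true — and it is.
Since E is a knave, "E is the same type as B, and F is a knave" needs to be False, which holds.
As a knight, F's statement "D and G are different types, or else A is a knight" should be true; it is.
Since G is a knight, "A is a knight if and only if E is a knave" needs to be true, which holds.
H (knight): "F is a knight if and only if A is a knight" — true. ✓

Knights: A, B, C, D, F, G, and H. Knaves: E.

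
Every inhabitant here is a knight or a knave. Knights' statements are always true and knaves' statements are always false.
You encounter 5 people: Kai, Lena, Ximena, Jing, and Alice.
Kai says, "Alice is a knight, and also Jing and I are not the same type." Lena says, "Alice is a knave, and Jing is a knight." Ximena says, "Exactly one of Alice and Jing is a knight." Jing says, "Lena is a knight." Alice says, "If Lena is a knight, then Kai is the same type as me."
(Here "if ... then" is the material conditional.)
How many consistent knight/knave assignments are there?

2

Consistent assignments:
  Kai=knight, Lena=knave, Ximena=knight, Jing=knave, Alice=knight
  Kai=knave, Lena=knave, Ximena=knight, Jing=knave, Alice=knight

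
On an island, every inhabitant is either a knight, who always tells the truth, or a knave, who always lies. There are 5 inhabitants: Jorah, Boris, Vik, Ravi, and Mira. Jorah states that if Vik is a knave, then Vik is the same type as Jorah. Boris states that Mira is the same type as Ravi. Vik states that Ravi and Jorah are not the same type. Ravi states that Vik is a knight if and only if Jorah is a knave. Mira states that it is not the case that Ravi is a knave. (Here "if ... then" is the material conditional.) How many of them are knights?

3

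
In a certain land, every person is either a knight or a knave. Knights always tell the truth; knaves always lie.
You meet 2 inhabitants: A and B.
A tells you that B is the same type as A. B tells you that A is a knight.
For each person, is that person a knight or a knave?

A is a knight and B is a knight.

A is a knight, and the claim "B is the same type as A" is indeed True.
As a knight, B's statement "A is a knight" should be True; it is.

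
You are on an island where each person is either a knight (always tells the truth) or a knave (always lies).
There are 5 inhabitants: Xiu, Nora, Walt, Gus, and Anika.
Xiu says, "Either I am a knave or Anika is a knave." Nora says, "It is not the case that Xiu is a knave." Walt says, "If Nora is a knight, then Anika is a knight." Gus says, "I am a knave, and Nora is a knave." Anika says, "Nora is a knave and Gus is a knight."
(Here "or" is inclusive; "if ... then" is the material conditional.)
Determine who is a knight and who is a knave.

Xiu is a knight, Nora is a knight, Walt is a knave, Gus is a knave, and Anika is a knave.

Suppose Xiu is a knave. Then Xiu's statement "either I am a knave or Anika is a knave" would have to be false. Checking the 16 ways to assign the others, none is consistent with every speaker.
(For instance, with Nora=knight, Walt=knave, Gus=knave, Anika=knave, Xiu's claim "either I am a knave or Anika is a knave" comes out true where it would need to be false.)
So Xiu must be a knight, making "either I am a knave or Anika is a knave" true. Taking Xiu=knight, Nora=knight, Walt=knave, Gus=knave, Anika=knave, each remaining statement checks out:
  Nora (knight): "it is not the case that Xiu is a knave" — true. ✓
  Walt (knave): "if Nora is a knight, then Anika is a knight" — false. ✓
  Gus (knave): "I am a knave, and Nora is a knave" — false. ✓
  Anika (knave): "Nora is a knave and Gus is a knight" — false. ✓
This is the unique consistent assignment.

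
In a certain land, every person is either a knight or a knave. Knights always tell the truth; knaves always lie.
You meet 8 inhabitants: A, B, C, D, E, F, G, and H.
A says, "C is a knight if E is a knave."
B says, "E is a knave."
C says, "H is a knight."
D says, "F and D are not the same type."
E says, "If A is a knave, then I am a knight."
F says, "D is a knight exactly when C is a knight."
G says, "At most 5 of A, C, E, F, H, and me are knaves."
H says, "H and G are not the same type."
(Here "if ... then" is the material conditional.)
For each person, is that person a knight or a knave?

A is a knave, B is a knight, C is a knave, D is a knight, E is a knave, F is a knave, G is a knave, and H is a knave.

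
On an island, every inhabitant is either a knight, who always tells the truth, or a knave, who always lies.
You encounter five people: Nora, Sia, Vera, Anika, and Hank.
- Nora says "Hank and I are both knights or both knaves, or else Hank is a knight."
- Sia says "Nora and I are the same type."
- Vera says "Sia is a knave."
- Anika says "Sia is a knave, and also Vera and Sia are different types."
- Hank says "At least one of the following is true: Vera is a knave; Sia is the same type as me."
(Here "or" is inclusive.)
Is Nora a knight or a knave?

Consistent assignments: {Nora=knight, Sia=knight, Vera=knave, Anika=knave, Hank=knight}
In every consistent assignment, Nora is a knight.

Nora is a knight.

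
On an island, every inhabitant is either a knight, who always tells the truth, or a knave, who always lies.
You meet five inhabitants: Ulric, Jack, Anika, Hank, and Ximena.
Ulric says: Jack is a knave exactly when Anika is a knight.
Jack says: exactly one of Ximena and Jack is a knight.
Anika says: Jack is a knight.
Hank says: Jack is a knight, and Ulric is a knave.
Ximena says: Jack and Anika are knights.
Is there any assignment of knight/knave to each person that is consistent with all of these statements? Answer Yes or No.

One consistent assignment: Ulric=knave, Jack=knave, Anika=knave, Hank=knave, Ximena=knave.

Yes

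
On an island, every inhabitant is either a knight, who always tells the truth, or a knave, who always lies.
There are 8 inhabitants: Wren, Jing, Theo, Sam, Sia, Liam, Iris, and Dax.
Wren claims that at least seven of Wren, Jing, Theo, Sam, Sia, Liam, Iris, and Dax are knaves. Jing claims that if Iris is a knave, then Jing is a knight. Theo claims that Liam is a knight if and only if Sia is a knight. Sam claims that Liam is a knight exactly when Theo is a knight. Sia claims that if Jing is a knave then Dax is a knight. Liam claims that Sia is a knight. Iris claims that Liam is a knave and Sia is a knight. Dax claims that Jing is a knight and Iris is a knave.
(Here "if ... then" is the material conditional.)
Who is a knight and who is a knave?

Wren is a knave, Jing is a knight, Theo is a knight, Sam is a knight, Sia is a knight, Liam is a knight, Iris is a knave, and Dax is a knight.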